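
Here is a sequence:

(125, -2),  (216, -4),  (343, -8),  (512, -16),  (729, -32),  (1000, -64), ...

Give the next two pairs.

(1331, -128), (1728, -256)

First value: perfect cubes: 5³, 6³, 7³, …; 125, 216, 343, 512, 729, 1000 → 1331 → 1728.
Second value goes -2, -4, -8, -16, -32, -64 → -128 → -256 (×2 each step).
So the next two pairs are (1331, -128) and (1728, -256).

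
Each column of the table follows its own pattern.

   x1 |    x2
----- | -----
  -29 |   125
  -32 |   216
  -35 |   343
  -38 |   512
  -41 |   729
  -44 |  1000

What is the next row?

-47  1331

Column x1 — −3 each step: -29, -32, -35, -38, -41, -44 → -47.
Column x2: perfect cubes: 5³, 6³, 7³, …; 125, 216, 343, 512, 729, 1000 → 1331.
Combining the parts gives -47  1331.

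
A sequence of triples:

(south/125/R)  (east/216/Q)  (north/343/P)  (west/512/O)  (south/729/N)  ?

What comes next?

Direction — repeats south → east → north → west: south, east, north, west, south → east.
Second entry: 125, 216, 343, 512, 729 → 1000 (perfect cubes: 5³, 6³, 7³, …).
Letter: letters move back 1 place in the alphabet, so R, Q, P, O, N → M.
Combining the parts gives (east/1000/M).

(east/1000/M)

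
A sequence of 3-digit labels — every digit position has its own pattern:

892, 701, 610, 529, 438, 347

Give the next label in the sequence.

256

First digit: −1 each step, mod 10; 8, 7, 6, 5, 4, 3 → 2.
Second digit goes 9, 0, 1, 2, 3, 4 → 5 (+1 each step, mod 10).
Third digit: 2, 1, 0, 9, 8, 7 → 6 (−1 each step, mod 10).
So the next label is 256.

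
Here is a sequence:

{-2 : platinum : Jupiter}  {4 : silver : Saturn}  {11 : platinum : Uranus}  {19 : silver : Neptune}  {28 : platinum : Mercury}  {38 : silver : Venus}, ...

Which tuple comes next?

{49 : platinum : Earth}

First coordinate: -2, 4, 11, 19, 28, 38 → 49 (differences are 6, 7, 8, … (increasing by 1 each time)).
For the metal, alternates platinum ↔ silver: platinum, silver, platinum, silver, platinum, silver → platinum.
For the planet, runs through the planets Mercury→Neptune: Jupiter, Saturn, Uranus, Neptune, Mercury, Venus → Earth.
Combining the parts gives {49 : platinum : Earth}.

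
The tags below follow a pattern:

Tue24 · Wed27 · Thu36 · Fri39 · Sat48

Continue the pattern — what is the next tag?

Sun51

Day — runs through the weekdays Mon→Sun: Tue, Wed, Thu, Fri, Sat → Sun.
Second component goes 24, 27, 36, 39, 48 → 51 (alternating steps +3, +9, +3, +9, …).
So the next tag is Sun51.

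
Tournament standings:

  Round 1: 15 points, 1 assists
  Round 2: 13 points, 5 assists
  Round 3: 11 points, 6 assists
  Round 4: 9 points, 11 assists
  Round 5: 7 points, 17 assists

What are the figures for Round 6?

Points: −2 each step; 15, 13, 11, 9, 7 → 5.
For the assists, each term is the sum of the two before it: 1, 5, 6, 11, 17 → 28.
Combining the parts gives 5 points, 28 assists.

5 points, 28 assists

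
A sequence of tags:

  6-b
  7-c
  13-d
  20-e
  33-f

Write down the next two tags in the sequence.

53-g, 86-h

First component goes 6, 7, 13, 20, 33 → 53 → 86 (each term is the sum of the two before it).
Letter: b, c, d, e, f → g → h (letters move forward 1 place in the alphabet).
Putting the parts together: 53-g and then 86-h.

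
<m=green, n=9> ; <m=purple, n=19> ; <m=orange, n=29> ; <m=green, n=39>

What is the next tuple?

M goes green, purple, orange, green → purple (repeats green → purple → orange).
N — +10 each step: 9, 19, 29, 39 → 49.
Combining the parts gives <m=purple, n=49>.

<m=purple, n=49>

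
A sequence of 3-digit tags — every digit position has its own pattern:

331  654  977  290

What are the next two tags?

First digit goes 3, 6, 9, 2 → 5 → 8 (+3 each step, mod 10).
Second digit: +2 each step, mod 10; 3, 5, 7, 9 → 1 → 3.
Third digit: +3 each step, mod 10, so 1, 4, 7, 0 → 3 → 6.
So the next two tags are 513 and 836.

513, 836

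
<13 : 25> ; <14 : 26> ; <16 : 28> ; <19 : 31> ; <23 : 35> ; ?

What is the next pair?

<28 : 40>

First coordinate: 13, 14, 16, 19, 23 → 28 (differences are 1, 2, 3, … (increasing by 1 each time)).
Second coordinate: 25, 26, 28, 31, 35 → 40 (always 12 more than the first coordinate).
Putting it together: <28 : 40>.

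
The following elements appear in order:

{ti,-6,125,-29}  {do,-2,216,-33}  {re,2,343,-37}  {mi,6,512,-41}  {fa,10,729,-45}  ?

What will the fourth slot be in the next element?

For the fourth slot, −4 each step: -29, -33, -37, -41, -45 → -49.

-49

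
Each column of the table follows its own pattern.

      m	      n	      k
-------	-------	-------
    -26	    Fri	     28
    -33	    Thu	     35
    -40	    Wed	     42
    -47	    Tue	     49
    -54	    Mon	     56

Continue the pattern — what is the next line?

-61  Sun  63

Column m goes -26, -33, -40, -47, -54 → -61 (−7 each step).
Column n goes Fri, Thu, Wed, Tue, Mon → Sun (runs backward through the weekdays Mon→Sun).
Column k: together with the column m always sums to 2; 28, 35, 42, 49, 56 → 63.
So the next line is -61  Sun  63.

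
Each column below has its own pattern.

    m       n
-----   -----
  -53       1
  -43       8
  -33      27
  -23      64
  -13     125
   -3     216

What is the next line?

Column m: +10 each step, so -53, -43, -33, -23, -13, -3 → 7.
Column n: perfect cubes: 1³, 2³, 3³, …, so 1, 8, 27, 64, 125, 216 → 343.
So the next line is 7  343.

7  343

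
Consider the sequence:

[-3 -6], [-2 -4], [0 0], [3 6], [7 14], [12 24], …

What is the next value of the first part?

18

First part goes -3, -2, 0, 3, 7, 12 → 18 (differences are 1, 2, 3, … (increasing by 1 each time)).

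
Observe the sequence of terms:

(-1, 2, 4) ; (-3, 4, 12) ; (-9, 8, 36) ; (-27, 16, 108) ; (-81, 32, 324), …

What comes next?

First component: ×3 each step; -1, -3, -9, -27, -81 → -243.
For the second component, ×2 each step: 2, 4, 8, 16, 32 → 64.
Third component: ×3 each step; 4, 12, 36, 108, 324 → 972.
Putting it together: (-243, 64, 972).

(-243, 64, 972)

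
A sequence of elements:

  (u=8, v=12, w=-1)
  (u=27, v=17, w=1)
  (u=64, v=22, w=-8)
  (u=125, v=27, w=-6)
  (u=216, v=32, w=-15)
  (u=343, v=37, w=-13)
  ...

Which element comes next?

U — perfect cubes: 2³, 3³, 4³, …: 8, 27, 64, 125, 216, 343 → 512.
V: +5 each step, so 12, 17, 22, 27, 32, 37 → 42.
W: alternating steps +2, −9, +2, −9, …, so -1, 1, -8, -6, -15, -13 → -22.
So the next element is (u=512, v=42, w=-22).

(u=512, v=42, w=-22)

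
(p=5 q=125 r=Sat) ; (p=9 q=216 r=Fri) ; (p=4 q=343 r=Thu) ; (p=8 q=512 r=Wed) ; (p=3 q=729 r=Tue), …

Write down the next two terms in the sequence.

For the p, alternating steps +4, −5, +4, −5, …: 5, 9, 4, 8, 3 → 7 → 2.
For the q, perfect cubes: 5³, 6³, 7³, …: 125, 216, 343, 512, 729 → 1000 → 1331.
R: runs backward through the weekdays Mon→Sun; Sat, Fri, Thu, Wed, Tue → Mon → Sun.
Putting the parts together: (p=7 q=1000 r=Mon) and then (p=2 q=1331 r=Sun).

(p=7 q=1000 r=Mon), (p=2 q=1331 r=Sun)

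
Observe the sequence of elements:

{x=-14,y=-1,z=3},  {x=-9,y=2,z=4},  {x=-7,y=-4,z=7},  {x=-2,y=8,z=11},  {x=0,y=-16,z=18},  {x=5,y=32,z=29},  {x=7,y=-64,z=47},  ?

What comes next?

{x=12,y=128,z=76}

X goes -14, -9, -7, -2, 0, 5, 7 → 12 (alternating steps +5, +2, +5, +2, …).
Y goes -1, 2, -4, 8, -16, 32, -64 → 128 (×(-2) each step).
Z: 3, 4, 7, 11, 18, 29, 47 → 76 (each term is the sum of the two before it).
Putting it together: {x=12,y=128,z=76}.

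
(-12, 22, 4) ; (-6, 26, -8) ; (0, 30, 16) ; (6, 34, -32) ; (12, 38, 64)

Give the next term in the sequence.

(18, 42, -128)

For the first entry, +6 each step: -12, -6, 0, 6, 12 → 18.
Second entry — +4 each step: 22, 26, 30, 34, 38 → 42.
Third entry: 4, -8, 16, -32, 64 → -128 (×(-2) each step).
Putting it together: (18, 42, -128).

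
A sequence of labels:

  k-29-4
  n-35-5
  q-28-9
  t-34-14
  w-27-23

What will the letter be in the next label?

z

Letter goes k, n, q, t, w → z (letters move forward 3 places in the alphabet).
Second component goes 29, 35, 28, 34, 27 → 33 (alternating steps +6, −7, +6, −7, …).
Third component: each term is the sum of the two before it; 4, 5, 9, 14, 23 → 37.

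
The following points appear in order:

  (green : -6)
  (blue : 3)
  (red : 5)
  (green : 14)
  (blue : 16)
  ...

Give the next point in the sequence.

Colour: green, blue, red, green, blue → red (repeats green → blue → red).
Second value: alternating steps +9, +2, +9, +2, …, so -6, 3, 5, 14, 16 → 25.
So the next point is (red : 25).

(red : 25)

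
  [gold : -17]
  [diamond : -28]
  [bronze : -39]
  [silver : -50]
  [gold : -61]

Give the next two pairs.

Rank: gold, diamond, bronze, silver, gold → diamond → bronze (repeats gold → diamond → bronze → silver).
Second entry goes -17, -28, -39, -50, -61 → -72 → -83 (−11 each step).
So the next two pairs are [diamond : -72] and [bronze : -83].

[diamond : -72], [bronze : -83]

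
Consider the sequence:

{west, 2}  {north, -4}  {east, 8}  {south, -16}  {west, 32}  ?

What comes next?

Direction — repeats west → north → east → south: west, north, east, south, west → north.
Second component: ×(-2) each step; 2, -4, 8, -16, 32 → -64.
So the next tuple is {north, -64}.

{north, -64}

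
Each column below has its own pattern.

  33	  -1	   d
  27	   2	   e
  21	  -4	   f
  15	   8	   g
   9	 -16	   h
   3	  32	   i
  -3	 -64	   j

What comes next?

-9  128  k

For the first component, −6 each step: 33, 27, 21, 15, 9, 3, -3 → -9.
Second component — ×(-2) each step: -1, 2, -4, 8, -16, 32, -64 → 128.
Letter: d, e, f, g, h, i, j → k (letters move forward 1 place in the alphabet).
Putting it together: -9  128  k.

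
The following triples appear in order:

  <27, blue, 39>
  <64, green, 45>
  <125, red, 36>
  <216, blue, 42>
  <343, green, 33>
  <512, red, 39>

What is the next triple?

First value: perfect cubes: 3³, 4³, 5³, …; 27, 64, 125, 216, 343, 512 → 729.
Colour: repeats blue → green → red, so blue, green, red, blue, green, red → blue.
For the third value, alternating steps +6, −9, +6, −9, …: 39, 45, 36, 42, 33, 39 → 30.
Putting it together: <729, blue, 30>.

<729, blue, 30>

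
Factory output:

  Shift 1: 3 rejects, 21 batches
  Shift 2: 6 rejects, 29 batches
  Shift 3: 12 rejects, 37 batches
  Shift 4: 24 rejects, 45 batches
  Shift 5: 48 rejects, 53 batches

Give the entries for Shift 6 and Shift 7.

For the rejects, ×2 each step: 3, 6, 12, 24, 48 → 96 → 192.
For the batches, +8 each step: 21, 29, 37, 45, 53 → 61 → 69.
So the next two lines are 96 rejects, 61 batches and 192 rejects, 69 batches.

96 rejects, 61 batches; 192 rejects, 69 batches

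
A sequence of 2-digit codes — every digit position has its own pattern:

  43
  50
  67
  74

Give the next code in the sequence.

81

First digit — +1 each step, mod 10: 4, 5, 6, 7 → 8.
Second digit goes 3, 0, 7, 4 → 1 (−3 each step, mod 10).
So the next code is 81.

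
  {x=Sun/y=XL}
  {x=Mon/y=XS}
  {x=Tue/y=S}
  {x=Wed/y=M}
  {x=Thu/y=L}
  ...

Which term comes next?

X — runs through the weekdays Mon→Sun: Sun, Mon, Tue, Wed, Thu → Fri.
Y: runs through clothing sizes XS→XL; XL, XS, S, M, L → XL.
Putting it together: {x=Fri/y=XL}.

{x=Fri/y=XL}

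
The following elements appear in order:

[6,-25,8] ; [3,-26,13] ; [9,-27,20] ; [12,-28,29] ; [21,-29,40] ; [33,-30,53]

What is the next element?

First part: 6, 3, 9, 12, 21, 33 → 54 (each term is the sum of the two before it).
Second part — −1 each step: -25, -26, -27, -28, -29, -30 → -31.
Third part: differences are 5, 7, 9, … (increasing by 2 each time); 8, 13, 20, 29, 40, 53 → 68.
Combining the parts gives [54,-31,68].

[54,-31,68]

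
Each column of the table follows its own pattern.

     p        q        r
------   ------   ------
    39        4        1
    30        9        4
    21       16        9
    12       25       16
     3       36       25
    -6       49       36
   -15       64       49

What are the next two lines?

Column p: −9 each step, so 39, 30, 21, 12, 3, -6, -15 → -24 → -33.
Column q — perfect squares: 2², 3², 4², …: 4, 9, 16, 25, 36, 49, 64 → 81 → 100.
Column r goes 1, 4, 9, 16, 25, 36, 49 → 64 → 81 (perfect squares: 1², 2², 3², …).
So the next two lines are -24  81  64 and -33  100  81.

-24  81  64; -33  100  81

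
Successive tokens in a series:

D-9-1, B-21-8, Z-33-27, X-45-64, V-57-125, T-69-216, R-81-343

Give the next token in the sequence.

P-93-512

Letter — letters move back 2 places in the alphabet, wrapping A→Z: D, B, Z, X, V, T, R → P.
Second component: +12 each step, so 9, 21, 33, 45, 57, 69, 81 → 93.
Third component — perfect cubes: 1³, 2³, 3³, …: 1, 8, 27, 64, 125, 216, 343 → 512.
Combining the parts gives P-93-512.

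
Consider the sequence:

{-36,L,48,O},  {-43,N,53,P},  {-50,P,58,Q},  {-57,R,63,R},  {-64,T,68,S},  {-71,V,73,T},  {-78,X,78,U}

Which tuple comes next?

First entry: -36, -43, -50, -57, -64, -71, -78 → -85 (−7 each step).
For the first letter, letters move forward 2 places in the alphabet: L, N, P, R, T, V, X → Z.
Third entry: +5 each step, so 48, 53, 58, 63, 68, 73, 78 → 83.
Second letter — letters move forward 1 place in the alphabet: O, P, Q, R, S, T, U → V.
Combining the parts gives {-85,Z,83,V}.

{-85,Z,83,V}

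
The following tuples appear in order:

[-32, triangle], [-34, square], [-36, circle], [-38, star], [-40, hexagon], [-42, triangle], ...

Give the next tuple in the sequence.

[-44, square]

First entry: −2 each step; -32, -34, -36, -38, -40, -42 → -44.
Shape goes triangle, square, circle, star, hexagon, triangle → square (repeats triangle → square → circle → star → hexagon).
So the next tuple is [-44, square].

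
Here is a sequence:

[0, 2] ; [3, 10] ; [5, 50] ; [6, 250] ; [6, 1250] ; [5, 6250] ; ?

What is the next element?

First slot: 0, 3, 5, 6, 6, 5 → 3 (differences are 3, 2, 1, … (decreasing by 1 each time)).
Second slot — ×5 each step: 2, 10, 50, 250, 1250, 6250 → 31250.
Combining the parts gives [3, 31250].

[3, 31250]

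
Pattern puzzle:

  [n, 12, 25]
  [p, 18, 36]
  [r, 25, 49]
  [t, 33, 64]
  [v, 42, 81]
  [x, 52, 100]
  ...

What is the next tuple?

Letter: letters move forward 2 places in the alphabet, so n, p, r, t, v, x → z.
Second part: differences are 6, 7, 8, … (increasing by 1 each time); 12, 18, 25, 33, 42, 52 → 63.
Third part: perfect squares: 5², 6², 7², …; 25, 36, 49, 64, 81, 100 → 121.
Putting it together: [z, 63, 121].

[z, 63, 121]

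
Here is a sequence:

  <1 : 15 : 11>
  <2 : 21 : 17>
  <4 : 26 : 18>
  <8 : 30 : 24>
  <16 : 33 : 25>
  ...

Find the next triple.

First entry: ×2 each step; 1, 2, 4, 8, 16 → 32.
Second entry: differences are 6, 5, 4, … (decreasing by 1 each time); 15, 21, 26, 30, 33 → 35.
Third entry — alternating steps +6, +1, +6, +1, …: 11, 17, 18, 24, 25 → 31.
So the next triple is <32 : 35 : 31>.

<32 : 35 : 31>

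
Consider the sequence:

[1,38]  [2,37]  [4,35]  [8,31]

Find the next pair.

First component: 1, 2, 4, 8 → 16 (×2 each step).
Second component: 38, 37, 35, 31 → 23 (together with the first component always sums to 39).
So the next pair is [16,23].

[16,23]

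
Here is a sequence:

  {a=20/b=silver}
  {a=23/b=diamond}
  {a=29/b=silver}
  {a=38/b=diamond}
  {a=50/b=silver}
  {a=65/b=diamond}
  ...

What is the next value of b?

silver

For the b, alternates silver ↔ diamond: silver, diamond, silver, diamond, silver, diamond → silver.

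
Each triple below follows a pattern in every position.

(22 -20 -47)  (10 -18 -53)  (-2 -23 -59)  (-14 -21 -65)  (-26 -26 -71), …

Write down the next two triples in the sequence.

(-38 -24 -77), (-50 -29 -83)

For the first entry, −12 each step: 22, 10, -2, -14, -26 → -38 → -50.
Second entry: alternating steps +2, −5, +2, −5, …; -20, -18, -23, -21, -26 → -24 → -29.
Third entry goes -47, -53, -59, -65, -71 → -77 → -83 (−6 each step).
Putting the parts together: (-38 -24 -77) and then (-50 -29 -83).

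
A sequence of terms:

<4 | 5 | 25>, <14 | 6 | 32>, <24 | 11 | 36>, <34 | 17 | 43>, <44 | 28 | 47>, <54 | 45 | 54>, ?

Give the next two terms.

First coordinate — +10 each step: 4, 14, 24, 34, 44, 54 → 64 → 74.
Second coordinate — each term is the sum of the two before it: 5, 6, 11, 17, 28, 45 → 73 → 118.
Third coordinate: 25, 32, 36, 43, 47, 54 → 58 → 65 (alternating steps +7, +4, +7, +4, …).
So the next two terms are <64 | 73 | 58> and <74 | 118 | 65>.

<64 | 73 | 58>, <74 | 118 | 65>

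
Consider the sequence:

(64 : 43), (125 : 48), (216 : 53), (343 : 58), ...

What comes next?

First component — perfect cubes: 4³, 5³, 6³, …: 64, 125, 216, 343 → 512.
Second component: +5 each step; 43, 48, 53, 58 → 63.
Combining the parts gives (512 : 63).

(512 : 63)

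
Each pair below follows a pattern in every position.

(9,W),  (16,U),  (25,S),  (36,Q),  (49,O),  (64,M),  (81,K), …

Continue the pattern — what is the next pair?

(100,I)

First component: perfect squares: 3², 4², 5², …, so 9, 16, 25, 36, 49, 64, 81 → 100.
Letter: letters move back 2 places in the alphabet, so W, U, S, Q, O, M, K → I.
Combining the parts gives (100,I).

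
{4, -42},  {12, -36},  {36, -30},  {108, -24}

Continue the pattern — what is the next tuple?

First slot: ×3 each step, so 4, 12, 36, 108 → 324.
Second slot goes -42, -36, -30, -24 → -18 (+6 each step).
Combining the parts gives {324, -18}.

{324, -18}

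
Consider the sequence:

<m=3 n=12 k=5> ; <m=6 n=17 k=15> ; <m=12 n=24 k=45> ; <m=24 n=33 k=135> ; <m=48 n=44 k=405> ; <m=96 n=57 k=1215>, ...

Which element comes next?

<m=192 n=72 k=3645>

For the m, ×2 each step: 3, 6, 12, 24, 48, 96 → 192.
N: differences are 5, 7, 9, … (increasing by 2 each time); 12, 17, 24, 33, 44, 57 → 72.
For the k, ×3 each step: 5, 15, 45, 135, 405, 1215 → 3645.
Putting it together: <m=192 n=72 k=3645>.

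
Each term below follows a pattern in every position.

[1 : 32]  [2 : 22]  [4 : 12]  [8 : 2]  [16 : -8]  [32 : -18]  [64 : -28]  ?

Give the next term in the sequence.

[128 : -38]

First coordinate: ×2 each step, so 1, 2, 4, 8, 16, 32, 64 → 128.
For the second coordinate, −10 each step: 32, 22, 12, 2, -8, -18, -28 → -38.
Putting it together: [128 : -38].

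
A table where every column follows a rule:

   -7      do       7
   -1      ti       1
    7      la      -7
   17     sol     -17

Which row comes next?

29  fa  -29

For the first component, differences are 6, 8, 10, … (increasing by 2 each time): -7, -1, 7, 17 → 29.
Note: runs backward through the solfège scale do→ti; do, ti, la, sol → fa.
Third component: always the negative of the first component, so 7, 1, -7, -17 → -29.
Putting it together: 29  fa  -29.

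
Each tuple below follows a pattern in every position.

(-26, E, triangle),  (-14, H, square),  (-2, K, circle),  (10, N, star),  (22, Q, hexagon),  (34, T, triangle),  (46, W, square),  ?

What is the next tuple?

(58, Z, circle)

First part goes -26, -14, -2, 10, 22, 34, 46 → 58 (+12 each step).
Letter: E, H, K, N, Q, T, W → Z (letters move forward 3 places in the alphabet).
Shape — repeats triangle → square → circle → star → hexagon: triangle, square, circle, star, hexagon, triangle, square → circle.
Combining the parts gives (58, Z, circle).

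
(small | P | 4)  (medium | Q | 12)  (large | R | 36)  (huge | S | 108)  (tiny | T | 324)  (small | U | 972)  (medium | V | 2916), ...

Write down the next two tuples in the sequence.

Size — repeats small → medium → large → huge → tiny: small, medium, large, huge, tiny, small, medium → large → huge.
Letter: letters move forward 1 place in the alphabet; P, Q, R, S, T, U, V → W → X.
For the third component, ×3 each step: 4, 12, 36, 108, 324, 972, 2916 → 8748 → 26244.
So the next two tuples are (large | W | 8748) and (huge | X | 26244).

(large | W | 8748), (huge | X | 26244)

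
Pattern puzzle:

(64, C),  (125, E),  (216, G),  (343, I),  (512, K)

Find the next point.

(729, M)

For the first component, perfect cubes: 4³, 5³, 6³, …: 64, 125, 216, 343, 512 → 729.
Letter: letters move forward 2 places in the alphabet, so C, E, G, I, K → M.
Putting it together: (729, M).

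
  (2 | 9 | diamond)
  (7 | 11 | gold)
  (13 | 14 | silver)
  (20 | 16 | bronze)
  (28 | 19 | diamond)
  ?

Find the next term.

First coordinate: differences are 5, 6, 7, … (increasing by 1 each time), so 2, 7, 13, 20, 28 → 37.
Second coordinate — alternating steps +2, +3, +2, +3, …: 9, 11, 14, 16, 19 → 21.
Rank: diamond, gold, silver, bronze, diamond → gold (repeats diamond → gold → silver → bronze).
Putting it together: (37 | 21 | gold).

(37 | 21 | gold)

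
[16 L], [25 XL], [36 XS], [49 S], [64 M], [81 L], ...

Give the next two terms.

[100 XL], [121 XS]

First slot: 16, 25, 36, 49, 64, 81 → 100 → 121 (perfect squares: 4², 5², 6², …).
Size goes L, XL, XS, S, M, L → XL → XS (repeats L → XL → XS → S → M).
So the next two terms are [100 XL] and [121 XS].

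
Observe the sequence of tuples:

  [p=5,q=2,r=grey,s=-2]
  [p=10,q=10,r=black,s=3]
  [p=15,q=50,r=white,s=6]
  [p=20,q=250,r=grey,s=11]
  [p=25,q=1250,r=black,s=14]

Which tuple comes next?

P: 5, 10, 15, 20, 25 → 30 (+5 each step).
Q — ×5 each step: 2, 10, 50, 250, 1250 → 6250.
R — repeats grey → black → white: grey, black, white, grey, black → white.
S: alternating steps +5, +3, +5, +3, …, so -2, 3, 6, 11, 14 → 19.
Combining the parts gives [p=30,q=6250,r=white,s=19].

[p=30,q=6250,r=white,s=19]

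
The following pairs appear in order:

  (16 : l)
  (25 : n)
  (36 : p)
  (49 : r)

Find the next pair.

(64 : t)

First part: perfect squares: 4², 5², 6², …, so 16, 25, 36, 49 → 64.
For the letter, letters move forward 2 places in the alphabet: l, n, p, r → t.
Combining the parts gives (64 : t).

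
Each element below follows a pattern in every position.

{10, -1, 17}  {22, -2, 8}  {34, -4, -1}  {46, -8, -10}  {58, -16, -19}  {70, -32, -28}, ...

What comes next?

First coordinate: +12 each step, so 10, 22, 34, 46, 58, 70 → 82.
For the second coordinate, ×2 each step: -1, -2, -4, -8, -16, -32 → -64.
Third coordinate: 17, 8, -1, -10, -19, -28 → -37 (−9 each step).
Combining the parts gives {82, -64, -37}.

{82, -64, -37}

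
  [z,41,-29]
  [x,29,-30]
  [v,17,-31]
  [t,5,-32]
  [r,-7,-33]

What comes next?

[p,-19,-34]

Letter: z, x, v, t, r → p (letters move back 2 places in the alphabet).
Second coordinate goes 41, 29, 17, 5, -7 → -19 (−12 each step).
Third coordinate: -29, -30, -31, -32, -33 → -34 (−1 each step).
So the next element is [p,-19,-34].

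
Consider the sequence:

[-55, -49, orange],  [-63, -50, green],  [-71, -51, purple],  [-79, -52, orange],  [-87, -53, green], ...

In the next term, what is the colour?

Colour — repeats orange → green → purple: orange, green, purple, orange, green → purple.

purple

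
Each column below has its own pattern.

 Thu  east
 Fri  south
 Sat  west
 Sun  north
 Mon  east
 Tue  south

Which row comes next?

Day — runs through the weekdays Mon→Sun: Thu, Fri, Sat, Sun, Mon, Tue → Wed.
Direction: east, south, west, north, east, south → west (repeats east → south → west → north).
Combining the parts gives Wed  west.

Wed  west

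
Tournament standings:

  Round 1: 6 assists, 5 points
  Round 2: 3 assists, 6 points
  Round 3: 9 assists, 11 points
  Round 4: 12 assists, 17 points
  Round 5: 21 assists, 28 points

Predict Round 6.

33 assists, 45 points

Assists: each term is the sum of the two before it, so 6, 3, 9, 12, 21 → 33.
Points: 5, 6, 11, 17, 28 → 45 (each term is the sum of the two before it).
Putting it together: 33 assists, 45 points.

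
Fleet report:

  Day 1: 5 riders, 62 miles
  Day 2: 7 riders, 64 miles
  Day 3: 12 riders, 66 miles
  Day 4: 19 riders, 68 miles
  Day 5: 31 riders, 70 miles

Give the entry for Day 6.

50 riders, 72 miles

Riders: each term is the sum of the two before it; 5, 7, 12, 19, 31 → 50.
Miles: +2 each step, so 62, 64, 66, 68, 70 → 72.
Combining the parts gives 50 riders, 72 miles.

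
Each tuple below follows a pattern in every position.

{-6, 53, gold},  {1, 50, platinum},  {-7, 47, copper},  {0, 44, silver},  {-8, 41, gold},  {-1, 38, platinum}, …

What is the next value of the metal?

copper

First coordinate: alternating steps +7, −8, +7, −8, …; -6, 1, -7, 0, -8, -1 → -9.
Second coordinate goes 53, 50, 47, 44, 41, 38 → 35 (−3 each step).
Metal: repeats gold → platinum → copper → silver; gold, platinum, copper, silver, gold, platinum → copper.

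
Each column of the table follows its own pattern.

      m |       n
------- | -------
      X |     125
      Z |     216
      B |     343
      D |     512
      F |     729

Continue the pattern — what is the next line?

H  1000

Column m: letters move forward 2 places in the alphabet, wrapping Z→A, so X, Z, B, D, F → H.
Column n: perfect cubes: 5³, 6³, 7³, …, so 125, 216, 343, 512, 729 → 1000.
Combining the parts gives H  1000.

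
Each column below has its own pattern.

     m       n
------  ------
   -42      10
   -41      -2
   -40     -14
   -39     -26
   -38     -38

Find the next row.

-37  -50

Column m: +1 each step, so -42, -41, -40, -39, -38 → -37.
Column n goes 10, -2, -14, -26, -38 → -50 (−12 each step).
Putting it together: -37  -50.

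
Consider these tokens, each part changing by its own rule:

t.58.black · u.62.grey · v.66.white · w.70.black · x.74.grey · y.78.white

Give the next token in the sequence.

Letter: t, u, v, w, x, y → z (letters move forward 1 place in the alphabet).
Second component: 58, 62, 66, 70, 74, 78 → 82 (+4 each step).
For the shade, repeats black → grey → white: black, grey, white, black, grey, white → black.
Combining the parts gives z.82.black.

z.82.black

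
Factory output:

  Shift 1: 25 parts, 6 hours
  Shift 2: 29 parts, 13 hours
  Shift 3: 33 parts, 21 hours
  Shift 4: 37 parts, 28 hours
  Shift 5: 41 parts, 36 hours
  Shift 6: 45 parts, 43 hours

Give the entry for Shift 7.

For the parts, +4 each step: 25, 29, 33, 37, 41, 45 → 49.
Hours goes 6, 13, 21, 28, 36, 43 → 51 (alternating steps +7, +8, +7, +8, …).
So the next row is 49 parts, 51 hours.

49 parts, 51 hours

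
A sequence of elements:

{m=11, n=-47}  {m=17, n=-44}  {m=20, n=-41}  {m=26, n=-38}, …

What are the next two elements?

{m=29, n=-35}, {m=35, n=-32}

For the m, alternating steps +6, +3, +6, +3, …: 11, 17, 20, 26 → 29 → 35.
N: +3 each step; -47, -44, -41, -38 → -35 → -32.
So the next two elements are {m=29, n=-35} and {m=35, n=-32}.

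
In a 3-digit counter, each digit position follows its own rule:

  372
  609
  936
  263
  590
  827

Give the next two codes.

For the first digit, +3 each step, mod 10: 3, 6, 9, 2, 5, 8 → 1 → 4.
Second digit: +3 each step, mod 10; 7, 0, 3, 6, 9, 2 → 5 → 8.
Third digit: 2, 9, 6, 3, 0, 7 → 4 → 1 (−3 each step, mod 10).
So the next two codes are 154 and 481.

154 then 481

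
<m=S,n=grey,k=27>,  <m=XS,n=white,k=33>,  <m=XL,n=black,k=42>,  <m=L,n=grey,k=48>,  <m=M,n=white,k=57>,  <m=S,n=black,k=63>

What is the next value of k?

72

K — alternating steps +6, +9, +6, +9, …: 27, 33, 42, 48, 57, 63 → 72.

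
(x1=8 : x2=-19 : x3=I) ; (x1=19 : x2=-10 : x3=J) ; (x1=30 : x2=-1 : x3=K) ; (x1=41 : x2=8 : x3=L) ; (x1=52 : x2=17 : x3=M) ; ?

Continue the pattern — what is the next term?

(x1=63 : x2=26 : x3=N)

X1 — +11 each step: 8, 19, 30, 41, 52 → 63.
X2: -19, -10, -1, 8, 17 → 26 (+9 each step).
For the x3, letters move forward 1 place in the alphabet: I, J, K, L, M → N.
So the next term is (x1=63 : x2=26 : x3=N).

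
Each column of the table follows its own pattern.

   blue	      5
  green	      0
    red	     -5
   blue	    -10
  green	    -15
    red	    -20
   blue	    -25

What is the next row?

green  -30

Colour: repeats blue → green → red, so blue, green, red, blue, green, red, blue → green.
Second component — −5 each step: 5, 0, -5, -10, -15, -20, -25 → -30.
Combining the parts gives green  -30.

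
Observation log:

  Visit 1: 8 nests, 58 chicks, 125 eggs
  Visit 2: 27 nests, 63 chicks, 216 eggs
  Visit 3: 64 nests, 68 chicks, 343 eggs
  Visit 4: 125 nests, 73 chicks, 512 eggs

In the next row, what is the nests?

216

Nests — perfect cubes: 2³, 3³, 4³, …: 8, 27, 64, 125 → 216.
Chicks goes 58, 63, 68, 73 → 78 (+5 each step).
Eggs: perfect cubes: 5³, 6³, 7³, …; 125, 216, 343, 512 → 729.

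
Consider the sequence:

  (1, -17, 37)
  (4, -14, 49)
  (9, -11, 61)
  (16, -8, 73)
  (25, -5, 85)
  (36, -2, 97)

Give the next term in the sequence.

(49, 1, 109)

First part: perfect squares: 1², 2², 3², …, so 1, 4, 9, 16, 25, 36 → 49.
Second part — +3 each step: -17, -14, -11, -8, -5, -2 → 1.
Third part goes 37, 49, 61, 73, 85, 97 → 109 (+12 each step).
Combining the parts gives (49, 1, 109).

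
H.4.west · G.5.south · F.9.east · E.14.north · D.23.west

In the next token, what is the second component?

37

Second component: 4, 5, 9, 14, 23 → 37 (each term is the sum of the two before it).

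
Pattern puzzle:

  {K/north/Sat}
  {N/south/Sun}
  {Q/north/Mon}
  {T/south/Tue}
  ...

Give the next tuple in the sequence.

Letter: letters move forward 3 places in the alphabet; K, N, Q, T → W.
Direction: north, south, north, south → north (alternates north ↔ south).
Day: runs through the weekdays Mon→Sun, so Sat, Sun, Mon, Tue → Wed.
Putting it together: {W/north/Wed}.

{W/north/Wed}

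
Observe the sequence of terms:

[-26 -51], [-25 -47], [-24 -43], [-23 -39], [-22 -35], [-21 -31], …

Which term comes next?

[-20 -27]

First component: +1 each step, so -26, -25, -24, -23, -22, -21 → -20.
For the second component, +4 each step: -51, -47, -43, -39, -35, -31 → -27.
Putting it together: [-20 -27].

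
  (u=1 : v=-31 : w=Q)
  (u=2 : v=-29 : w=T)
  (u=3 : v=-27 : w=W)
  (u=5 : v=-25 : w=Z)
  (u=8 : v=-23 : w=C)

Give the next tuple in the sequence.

U: 1, 2, 3, 5, 8 → 13 (each term is the sum of the two before it).
V: -31, -29, -27, -25, -23 → -21 (+2 each step).
W: letters move forward 3 places in the alphabet, wrapping Z→A, so Q, T, W, Z, C → F.
Putting it together: (u=13 : v=-21 : w=F).

(u=13 : v=-21 : w=F)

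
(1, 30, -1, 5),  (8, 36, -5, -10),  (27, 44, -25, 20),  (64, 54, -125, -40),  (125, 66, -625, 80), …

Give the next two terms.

First part: perfect cubes: 1³, 2³, 3³, …; 1, 8, 27, 64, 125 → 216 → 343.
Second part: differences are 6, 8, 10, … (increasing by 2 each time); 30, 36, 44, 54, 66 → 80 → 96.
Third part: -1, -5, -25, -125, -625 → -3125 → -15625 (×5 each step).
Fourth part goes 5, -10, 20, -40, 80 → -160 → 320 (×(-2) each step).
So the next two terms are (216, 80, -3125, -160) and (343, 96, -15625, 320).

(216, 80, -3125, -160), (343, 96, -15625, 320)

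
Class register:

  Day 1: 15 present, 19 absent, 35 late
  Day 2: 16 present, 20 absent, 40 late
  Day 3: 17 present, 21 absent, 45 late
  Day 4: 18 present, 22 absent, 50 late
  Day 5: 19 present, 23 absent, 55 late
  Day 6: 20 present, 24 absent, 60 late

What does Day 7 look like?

Present goes 15, 16, 17, 18, 19, 20 → 21 (+1 each step).
Absent — +1 each step: 19, 20, 21, 22, 23, 24 → 25.
Late: 35, 40, 45, 50, 55, 60 → 65 (+5 each step).
Putting it together: 21 present, 25 absent, 65 late.

21 present, 25 absent, 65 late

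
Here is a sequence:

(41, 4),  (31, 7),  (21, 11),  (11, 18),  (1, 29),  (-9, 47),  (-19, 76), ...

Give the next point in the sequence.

First slot: 41, 31, 21, 11, 1, -9, -19 → -29 (−10 each step).
Second slot: 4, 7, 11, 18, 29, 47, 76 → 123 (each term is the sum of the two before it).
Putting it together: (-29, 123).

(-29, 123)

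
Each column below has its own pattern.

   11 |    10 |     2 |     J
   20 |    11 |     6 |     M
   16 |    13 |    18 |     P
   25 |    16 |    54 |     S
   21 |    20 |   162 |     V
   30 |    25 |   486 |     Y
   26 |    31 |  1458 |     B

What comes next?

35  38  4374  E

First component goes 11, 20, 16, 25, 21, 30, 26 → 35 (alternating steps +9, −4, +9, −4, …).
Second component: differences are 1, 2, 3, … (increasing by 1 each time), so 10, 11, 13, 16, 20, 25, 31 → 38.
Third component goes 2, 6, 18, 54, 162, 486, 1458 → 4374 (×3 each step).
Letter: letters move forward 3 places in the alphabet, wrapping Z→A, so J, M, P, S, V, Y, B → E.
Putting it together: 35  38  4374  E.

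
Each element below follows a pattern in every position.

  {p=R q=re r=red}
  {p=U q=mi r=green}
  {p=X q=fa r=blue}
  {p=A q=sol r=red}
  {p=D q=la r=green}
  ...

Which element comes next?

P: letters move forward 3 places in the alphabet, wrapping Z→A, so R, U, X, A, D → G.
Q goes re, mi, fa, sol, la → ti (runs through the solfège scale do→ti).
R — repeats red → green → blue: red, green, blue, red, green → blue.
Putting it together: {p=G q=ti r=blue}.

{p=G q=ti r=blue}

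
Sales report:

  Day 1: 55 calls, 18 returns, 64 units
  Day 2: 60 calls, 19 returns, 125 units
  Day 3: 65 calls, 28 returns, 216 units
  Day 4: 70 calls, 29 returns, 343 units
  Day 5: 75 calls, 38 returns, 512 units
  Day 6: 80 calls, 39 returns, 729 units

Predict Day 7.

85 calls, 48 returns, 1000 units

For the calls, +5 each step: 55, 60, 65, 70, 75, 80 → 85.
Returns: alternating steps +1, +9, +1, +9, …; 18, 19, 28, 29, 38, 39 → 48.
Units: perfect cubes: 4³, 5³, 6³, …, so 64, 125, 216, 343, 512, 729 → 1000.
So the next row is 85 calls, 48 returns, 1000 units.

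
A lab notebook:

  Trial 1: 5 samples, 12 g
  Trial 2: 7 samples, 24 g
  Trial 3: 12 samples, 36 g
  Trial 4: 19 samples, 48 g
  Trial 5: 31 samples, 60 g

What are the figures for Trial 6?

50 samples, 72 g

Samples: each term is the sum of the two before it; 5, 7, 12, 19, 31 → 50.
G: +12 each step, so 12, 24, 36, 48, 60 → 72.
Combining the parts gives 50 samples, 72 g.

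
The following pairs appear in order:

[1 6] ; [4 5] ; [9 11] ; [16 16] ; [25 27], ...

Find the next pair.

First value — perfect squares: 1², 2², 3², …: 1, 4, 9, 16, 25 → 36.
Second value: 6, 5, 11, 16, 27 → 43 (each term is the sum of the two before it).
Putting it together: [36 43].

[36 43]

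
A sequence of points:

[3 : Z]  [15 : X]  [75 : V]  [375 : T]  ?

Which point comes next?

First value: ×5 each step; 3, 15, 75, 375 → 1875.
Letter — letters move back 2 places in the alphabet: Z, X, V, T → R.
Putting it together: [1875 : R].

[1875 : R]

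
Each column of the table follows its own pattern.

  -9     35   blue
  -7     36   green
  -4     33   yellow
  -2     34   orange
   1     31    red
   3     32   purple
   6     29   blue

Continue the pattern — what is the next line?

First component — alternating steps +2, +3, +2, +3, …: -9, -7, -4, -2, 1, 3, 6 → 8.
Second component: 35, 36, 33, 34, 31, 32, 29 → 30 (alternating steps +1, −3, +1, −3, …).
Colour: repeats blue → green → yellow → orange → red → purple; blue, green, yellow, orange, red, purple, blue → green.
Combining the parts gives 8  30  green.

8  30  green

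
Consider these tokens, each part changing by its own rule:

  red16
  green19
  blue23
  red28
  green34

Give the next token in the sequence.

blue41

Colour: repeats red → green → blue, so red, green, blue, red, green → blue.
Second component: differences are 3, 4, 5, … (increasing by 1 each time); 16, 19, 23, 28, 34 → 41.
So the next token is blue41.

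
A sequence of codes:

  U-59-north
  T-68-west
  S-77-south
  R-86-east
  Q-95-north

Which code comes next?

Letter goes U, T, S, R, Q → P (letters move back 1 place in the alphabet).
Second component — +9 each step: 59, 68, 77, 86, 95 → 104.
For the direction, repeats north → west → south → east: north, west, south, east, north → west.
Putting it together: P-104-west.

P-104-west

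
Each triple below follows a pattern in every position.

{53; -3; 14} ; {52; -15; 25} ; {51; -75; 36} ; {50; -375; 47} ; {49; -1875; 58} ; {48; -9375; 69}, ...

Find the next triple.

{47; -46875; 80}

First part: 53, 52, 51, 50, 49, 48 → 47 (−1 each step).
Second part: ×5 each step; -3, -15, -75, -375, -1875, -9375 → -46875.
Third part: +11 each step; 14, 25, 36, 47, 58, 69 → 80.
So the next triple is {47; -46875; 80}.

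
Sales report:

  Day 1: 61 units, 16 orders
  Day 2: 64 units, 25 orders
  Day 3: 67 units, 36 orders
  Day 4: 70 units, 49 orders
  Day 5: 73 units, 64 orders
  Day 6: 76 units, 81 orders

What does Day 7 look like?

Units goes 61, 64, 67, 70, 73, 76 → 79 (+3 each step).
For the orders, perfect squares: 4², 5², 6², …: 16, 25, 36, 49, 64, 81 → 100.
Combining the parts gives 79 units, 100 orders.

79 units, 100 orders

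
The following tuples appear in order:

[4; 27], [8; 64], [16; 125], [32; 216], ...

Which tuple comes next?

[64; 343]

First value: ×2 each step; 4, 8, 16, 32 → 64.
Second value goes 27, 64, 125, 216 → 343 (perfect cubes: 3³, 4³, 5³, …).
So the next tuple is [64; 343].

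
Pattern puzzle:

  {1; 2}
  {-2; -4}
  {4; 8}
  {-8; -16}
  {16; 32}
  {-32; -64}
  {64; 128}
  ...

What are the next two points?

First slot: ×(-2) each step; 1, -2, 4, -8, 16, -32, 64 → -128 → 256.
Second slot goes 2, -4, 8, -16, 32, -64, 128 → -256 → 512 (always 2 × the first slot).
Putting the parts together: {-128; -256} and then {256; 512}.

{-128; -256}, {256; 512}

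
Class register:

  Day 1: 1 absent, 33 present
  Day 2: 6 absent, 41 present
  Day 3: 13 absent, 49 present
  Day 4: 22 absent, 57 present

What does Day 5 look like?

33 absent, 65 present

Absent: differences are 5, 7, 9, … (increasing by 2 each time), so 1, 6, 13, 22 → 33.
For the present, +8 each step: 33, 41, 49, 57 → 65.
Putting it together: 33 absent, 65 present.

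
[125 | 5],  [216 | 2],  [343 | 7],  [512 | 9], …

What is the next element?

First component goes 125, 216, 343, 512 → 729 (perfect cubes: 5³, 6³, 7³, …).
Second component — each term is the sum of the two before it: 5, 2, 7, 9 → 16.
Combining the parts gives [729 | 16].

[729 | 16]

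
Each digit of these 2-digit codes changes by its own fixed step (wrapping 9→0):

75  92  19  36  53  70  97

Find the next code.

14

First digit — +2 each step, mod 10: 7, 9, 1, 3, 5, 7, 9 → 1.
Second digit goes 5, 2, 9, 6, 3, 0, 7 → 4 (−3 each step, mod 10).
Combining the parts gives 14.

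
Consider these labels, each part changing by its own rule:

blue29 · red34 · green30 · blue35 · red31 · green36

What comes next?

blue32

For the colour, repeats blue → red → green: blue, red, green, blue, red, green → blue.
Second component goes 29, 34, 30, 35, 31, 36 → 32 (alternating steps +5, −4, +5, −4, …).
Combining the parts gives blue32.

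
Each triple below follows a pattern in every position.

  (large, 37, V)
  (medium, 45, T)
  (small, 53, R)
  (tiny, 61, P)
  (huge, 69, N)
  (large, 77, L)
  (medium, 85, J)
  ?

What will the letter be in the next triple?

H

Size — repeats large → medium → small → tiny → huge: large, medium, small, tiny, huge, large, medium → small.
Second coordinate goes 37, 45, 53, 61, 69, 77, 85 → 93 (+8 each step).
Letter: letters move back 2 places in the alphabet; V, T, R, P, N, L, J → H.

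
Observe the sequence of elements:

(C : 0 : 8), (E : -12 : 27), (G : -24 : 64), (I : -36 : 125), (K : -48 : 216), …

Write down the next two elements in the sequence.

Letter: letters move forward 2 places in the alphabet; C, E, G, I, K → M → O.
Second part goes 0, -12, -24, -36, -48 → -60 → -72 (−12 each step).
For the third part, perfect cubes: 2³, 3³, 4³, …: 8, 27, 64, 125, 216 → 343 → 512.
So the next two elements are (M : -60 : 343) and (O : -72 : 512).

(M : -60 : 343), (O : -72 : 512)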